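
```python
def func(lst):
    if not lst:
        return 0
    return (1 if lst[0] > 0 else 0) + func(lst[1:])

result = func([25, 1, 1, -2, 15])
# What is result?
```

Count of positive elements in [25, 1, 1, -2, 15] = 4

Answer: 4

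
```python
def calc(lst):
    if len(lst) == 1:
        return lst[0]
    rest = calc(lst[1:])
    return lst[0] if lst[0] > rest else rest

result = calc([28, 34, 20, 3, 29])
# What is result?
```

Recursive max over [28, 34, 20, 3, 29] = 34

Answer: 34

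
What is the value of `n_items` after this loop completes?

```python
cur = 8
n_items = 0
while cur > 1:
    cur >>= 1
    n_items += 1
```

Count right shifts until 1
`n_items` takes the values: 0 → 1 → 2 → 3

Answer: 3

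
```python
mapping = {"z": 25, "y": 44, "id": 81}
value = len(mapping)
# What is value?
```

Trace:
`mapping = {"z": 25, "y": 44, "id": 81}` → mapping = {'z': 25, 'y': 44, 'id': 81}
`value = len(mapping)` → value = 3
So value = 3

Answer: 3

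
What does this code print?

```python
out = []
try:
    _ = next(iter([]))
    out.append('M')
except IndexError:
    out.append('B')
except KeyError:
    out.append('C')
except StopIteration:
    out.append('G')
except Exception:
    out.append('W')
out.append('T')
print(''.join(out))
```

Execution trace: 'G' (except StopIteration) → 'T' (after the try/except). Output: GT

Answer: GT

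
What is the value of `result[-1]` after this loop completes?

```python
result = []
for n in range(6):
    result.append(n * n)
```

Last element of squares 0 to 5
`result` takes the values: [] → [0] → [0, 1] → [0, 1, 4] → [0, 1, 4, 9] → [0, 1, 4, 9, 16] → [0, 1, 4, 9, 16, 25]
So `result[-1]` = 25

Answer: 25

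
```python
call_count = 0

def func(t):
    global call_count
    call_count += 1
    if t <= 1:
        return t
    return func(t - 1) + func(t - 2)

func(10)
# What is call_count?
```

Calls(t) = 1 + Calls(t-1) + Calls(t-2); Calls(0)=Calls(1)=1. For t=10 this gives 177.

Answer: 177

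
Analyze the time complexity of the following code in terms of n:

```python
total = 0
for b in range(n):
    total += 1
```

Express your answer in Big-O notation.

Each loop level contributes: n. Multiplying the contributions gives O(n).

Answer: O(n)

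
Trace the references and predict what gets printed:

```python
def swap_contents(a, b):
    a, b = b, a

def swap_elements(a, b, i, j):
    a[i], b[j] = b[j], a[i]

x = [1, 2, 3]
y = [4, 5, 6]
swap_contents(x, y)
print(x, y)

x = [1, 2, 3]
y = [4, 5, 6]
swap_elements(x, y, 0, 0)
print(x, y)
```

Key concept: parameter rebinding vs mutation.
Step by step:
`x = [1, 2, 3]` → x = [1, 2, 3]
`y = [4, 5, 6]` → y = [4, 5, 6]
`swap_contents(x, y)` → no visible change to tracked variables
`print(x, y)` → prints [1, 2, 3] [4, 5, 6]
`x = [1, 2, 3]` → x = [1, 2, 3]
`y = [4, 5, 6]` → y = [4, 5, 6]
`swap_elements(x, y, 0, 0)` → x = [4, 2, 3]; y = [1, 5, 6]
`print(x, y)` → prints [4, 2, 3] [1, 5, 6]

Answer:
[1, 2, 3] [4, 5, 6]
[4, 2, 3] [1, 5, 6]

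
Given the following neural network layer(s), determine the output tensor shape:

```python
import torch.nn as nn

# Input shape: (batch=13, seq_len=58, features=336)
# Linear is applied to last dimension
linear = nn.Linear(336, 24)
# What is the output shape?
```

Input: (13, 58, 336) -> Output: (13, 58, 24)

Answer: (13, 58, 24)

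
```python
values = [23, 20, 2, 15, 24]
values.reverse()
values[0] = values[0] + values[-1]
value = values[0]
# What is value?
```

Trace:
`values = [23, 20, 2, 15, 24]` → values = [23, 20, 2, 15, 24]
`values.reverse()` → values = [24, 15, 2, 20, 23]
`values[0] = values[0] + values[-1]` → values = [47, 15, 2, 20, 23]
`value = values[0]` → value = 47
So value = 47

Answer: 47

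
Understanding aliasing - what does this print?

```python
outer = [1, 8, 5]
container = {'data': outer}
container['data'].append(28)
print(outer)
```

Key concept: dict holds reference to list.
Step by step:
`outer = [1, 8, 5]` → outer = [1, 8, 5]
`container = {'data': outer}` → container = {'data': [1, 8, 5]}
`container['data'].append(28)` → outer = [1, 8, 5, 28]; container = {'data': [1, 8, 5, 28]}
`print(outer)` → prints [1, 8, 5, 28]

Answer: [1, 8, 5, 28]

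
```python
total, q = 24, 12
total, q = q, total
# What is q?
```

Trace:
`total, q = 24, 12` → total = 24; q = 12
`total, q = q, total` → total = 12; q = 24
So q = 24

Answer: 24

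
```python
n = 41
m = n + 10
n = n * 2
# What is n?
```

Trace:
`n = 41` → n = 41
`m = n + 10` → m = 51
`n = n * 2` → n = 82
So n = 82

Answer: 82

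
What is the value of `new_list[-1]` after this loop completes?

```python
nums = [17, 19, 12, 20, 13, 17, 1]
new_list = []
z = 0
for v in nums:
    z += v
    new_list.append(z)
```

Cumulative sum ends at 99
`new_list` takes the values: [] → [17] → [17, 36] → [17, 36, 48] → [17, 36, 48, 68] → [17, 36, 48, 68, 81] → [17, 36, 48, 68, 81, 98] → [17, 36, 48, 68, 81, 98, 99]
So `new_list[-1]` = 99

Answer: 99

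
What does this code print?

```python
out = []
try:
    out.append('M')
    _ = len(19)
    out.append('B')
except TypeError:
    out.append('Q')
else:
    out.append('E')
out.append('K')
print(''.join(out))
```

Execution trace: 'M' (try body) → 'Q' (except TypeError) → 'K' (after the try/except). Output: MQK

Answer: MQK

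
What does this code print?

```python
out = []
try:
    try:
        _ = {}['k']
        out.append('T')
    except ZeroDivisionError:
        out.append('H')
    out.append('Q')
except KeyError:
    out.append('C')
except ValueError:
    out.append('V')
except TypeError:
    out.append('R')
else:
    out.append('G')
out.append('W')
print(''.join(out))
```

Execution trace: 'C' (except KeyError) → 'W' (after the try/except). Output: CW

Answer: CW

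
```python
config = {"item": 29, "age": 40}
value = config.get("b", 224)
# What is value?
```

Trace:
`config = {"item": 29, "age": 40}` → config = {'item': 29, 'age': 40}
`value = config.get("b", 224)` → value = 224
So value = 224

Answer: 224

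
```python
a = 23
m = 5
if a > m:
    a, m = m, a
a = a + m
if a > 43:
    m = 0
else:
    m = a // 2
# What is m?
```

Trace:
`a = 23` → a = 23
`m = 5` → m = 5
`if a > m: ...` → a > m is True → a = 5; m = 23
`a = a + m` → a = 28
`if a > 43: ...` → a > 43 is False, take else branch → m = 14
So m = 14

Answer: 14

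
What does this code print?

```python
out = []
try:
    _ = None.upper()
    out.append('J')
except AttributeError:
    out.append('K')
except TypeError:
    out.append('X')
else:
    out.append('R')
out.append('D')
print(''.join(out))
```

Execution trace: 'K' (except AttributeError) → 'D' (after the try/except). Output: KD

Answer: KD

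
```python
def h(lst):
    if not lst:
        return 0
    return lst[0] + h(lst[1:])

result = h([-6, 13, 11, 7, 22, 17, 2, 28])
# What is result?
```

(-6) + 13 + 11 + 7 + 22 + 17 + 2 + 28 + 0 = 94

Answer: 94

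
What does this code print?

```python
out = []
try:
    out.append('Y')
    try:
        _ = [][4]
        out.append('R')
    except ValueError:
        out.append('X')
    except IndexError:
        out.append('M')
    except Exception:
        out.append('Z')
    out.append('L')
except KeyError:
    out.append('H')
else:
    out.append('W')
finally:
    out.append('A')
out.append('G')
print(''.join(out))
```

Execution trace: 'Y' (try body) → 'M' (inner except IndexError) → 'L' (try body, no exception) → 'W' (else) → 'A' (finally) → 'G' (after the try/except). Output: YMLWAG

Answer: YMLWAG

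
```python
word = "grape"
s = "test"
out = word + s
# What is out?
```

Trace:
`word = "grape"` → word = 'grape'
`s = "test"` → s = 'test'
`out = word + s` → out = 'grapetest'
So out = 'grapetest'

Answer: 'grapetest'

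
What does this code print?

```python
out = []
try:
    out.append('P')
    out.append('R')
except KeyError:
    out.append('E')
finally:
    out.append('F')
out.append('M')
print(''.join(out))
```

Execution trace: 'P' (try body) → 'R' (try body, no exception) → 'F' (finally) → 'M' (after the try/except). Output: PRFM

Answer: PRFM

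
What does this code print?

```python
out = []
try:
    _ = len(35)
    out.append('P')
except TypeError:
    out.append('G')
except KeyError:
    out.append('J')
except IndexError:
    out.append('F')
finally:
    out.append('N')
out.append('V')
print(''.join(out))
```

Execution trace: 'G' (except TypeError) → 'N' (finally) → 'V' (after the try/except). Output: GNV

Answer: GNV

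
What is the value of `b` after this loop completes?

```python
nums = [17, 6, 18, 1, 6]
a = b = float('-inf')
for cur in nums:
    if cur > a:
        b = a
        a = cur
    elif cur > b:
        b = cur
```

Second largest (with repeats) in [17, 6, 18, 1, 6]
`b` takes the values: -inf → 6 → 17

Answer: 17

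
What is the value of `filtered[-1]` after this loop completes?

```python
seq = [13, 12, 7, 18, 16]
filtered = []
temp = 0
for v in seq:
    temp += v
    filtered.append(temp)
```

Cumulative sum ends at 66
`filtered` takes the values: [] → [13] → [13, 25] → [13, 25, 32] → [13, 25, 32, 50] → [13, 25, 32, 50, 66]
So `filtered[-1]` = 66

Answer: 66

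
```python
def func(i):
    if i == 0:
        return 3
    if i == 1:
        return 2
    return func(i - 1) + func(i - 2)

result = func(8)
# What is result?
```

Build up from base cases: func(0)=3, func(1)=2, func(2)=5, func(3)=7, func(4)=12, func(5)=19, func(6)=31, ..., func(8)=81

Answer: 81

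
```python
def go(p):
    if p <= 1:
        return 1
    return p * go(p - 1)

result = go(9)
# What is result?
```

go(9) = 9 * 8 * 7 * 6 * 5 * 4 * 3 * 2 * 1 = 362880

Answer: 362880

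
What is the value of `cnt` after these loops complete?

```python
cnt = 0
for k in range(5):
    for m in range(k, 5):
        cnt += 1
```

Upper triangle: 5 + 4 + ... + 1
`cnt` takes the values: 0 → 1 → 2 → 3 → 4 → 5 → 6 → 7 → 8 → 9 → 10 → 11 → 12 → 13 → 14 → 15

Answer: 15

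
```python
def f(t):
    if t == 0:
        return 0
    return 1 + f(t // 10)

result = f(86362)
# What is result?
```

Count of digits of 86362: 5

Answer: 5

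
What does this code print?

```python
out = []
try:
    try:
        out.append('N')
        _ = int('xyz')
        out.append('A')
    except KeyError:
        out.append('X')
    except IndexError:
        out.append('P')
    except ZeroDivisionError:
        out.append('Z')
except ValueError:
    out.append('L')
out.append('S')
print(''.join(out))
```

Execution trace: 'N' (try body) → 'L' (outer except ValueError) → 'S' (after the try/except). Output: NLS

Answer: NLS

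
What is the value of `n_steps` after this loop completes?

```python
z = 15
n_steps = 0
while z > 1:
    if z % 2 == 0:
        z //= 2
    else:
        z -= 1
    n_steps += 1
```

Steps to reduce 15 to 1
`n_steps` takes the values: 0 → 1 → 2 → 3 → 4 → 5 → 6

Answer: 6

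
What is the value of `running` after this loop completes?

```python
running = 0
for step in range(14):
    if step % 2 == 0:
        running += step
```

Sum of even numbers 0 to 13
`running` takes the values: 0 → 2 → 6 → 12 → 20 → 30 → 42

Answer: 42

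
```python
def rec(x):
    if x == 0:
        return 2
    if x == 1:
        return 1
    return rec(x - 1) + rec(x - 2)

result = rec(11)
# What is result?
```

Build up from base cases: rec(0)=2, rec(1)=1, rec(2)=3, rec(3)=4, rec(4)=7, rec(5)=11, rec(6)=18, ..., rec(11)=199

Answer: 199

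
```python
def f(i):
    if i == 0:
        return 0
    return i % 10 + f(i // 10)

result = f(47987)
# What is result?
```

Sum of digits of 47987: 7 + 8 + 9 + 7 + 4 = 35

Answer: 35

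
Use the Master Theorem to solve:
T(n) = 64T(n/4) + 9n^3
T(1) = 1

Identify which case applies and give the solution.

a=64, b=4, f(n)=9n^3. log_4(64) = 3. Since c=3 = 3, Case 2 applies: T(n) = Θ(n^log_b(a) · log n) = O(n^3 log n).

Answer: O(n^3 log n) - Case 2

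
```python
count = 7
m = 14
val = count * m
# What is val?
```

Trace:
`count = 7` → count = 7
`m = 14` → m = 14
`val = count * m` → val = 98
So val = 98

Answer: 98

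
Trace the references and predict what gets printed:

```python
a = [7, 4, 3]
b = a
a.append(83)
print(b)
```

Key concept: basic list aliasing.
Step by step:
`a = [7, 4, 3]` → a = [7, 4, 3]
`b = a` → b = [7, 4, 3] (same object as a)
`a.append(83)` → a = [7, 4, 3, 83] (same object as b); b = [7, 4, 3, 83] (same object as a)
`print(b)` → prints [7, 4, 3, 83]

Answer: [7, 4, 3, 83]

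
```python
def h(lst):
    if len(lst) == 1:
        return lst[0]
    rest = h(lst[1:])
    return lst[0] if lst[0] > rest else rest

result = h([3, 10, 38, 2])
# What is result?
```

Recursive max over [3, 10, 38, 2] = 38

Answer: 38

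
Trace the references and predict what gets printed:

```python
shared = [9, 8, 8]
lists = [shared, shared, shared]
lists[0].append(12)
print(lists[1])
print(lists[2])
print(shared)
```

Key concept: list of same reference.
Step by step:
`shared = [9, 8, 8]` → shared = [9, 8, 8]
`lists = [shared, shared, shared]` → lists = [[9, 8, 8], [9, 8, 8], [9, 8, 8]]
`lists[0].append(12)` → shared = [9, 8, 8, 12]; lists = [[9, 8, 8, 12], [9, 8, 8, 12], [9, 8, 8, 12]]
`print(lists[1])` → prints [9, 8, 8, 12]
`print(lists[2])` → prints [9, 8, 8, 12]
`print(shared)` → prints [9, 8, 8, 12]

Answer:
[9, 8, 8, 12]
[9, 8, 8, 12]
[9, 8, 8, 12]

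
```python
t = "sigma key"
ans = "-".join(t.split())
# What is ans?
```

Trace:
`t = "sigma key"` → t = 'sigma key'
`ans = "-".join(t.split())` → ans = 'sigma-key'
So ans = 'sigma-key'

Answer: 'sigma-key'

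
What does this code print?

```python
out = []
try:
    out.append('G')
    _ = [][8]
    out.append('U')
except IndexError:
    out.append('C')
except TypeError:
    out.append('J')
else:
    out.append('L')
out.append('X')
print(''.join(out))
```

Execution trace: 'G' (try body) → 'C' (except IndexError) → 'X' (after the try/except). Output: GCX

Answer: GCX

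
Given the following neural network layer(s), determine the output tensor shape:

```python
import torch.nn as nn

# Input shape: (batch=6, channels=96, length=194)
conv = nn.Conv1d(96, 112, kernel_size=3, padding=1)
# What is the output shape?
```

Input: (6, 96, 194) -> Output: (6, 112, 194)

Answer: (6, 112, 194)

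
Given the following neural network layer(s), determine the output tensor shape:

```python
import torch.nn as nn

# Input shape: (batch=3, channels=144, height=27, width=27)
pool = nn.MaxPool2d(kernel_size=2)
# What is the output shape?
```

Input: (3, 144, 27, 27) -> Output: (3, 144, 13, 13)

Answer: (3, 144, 13, 13)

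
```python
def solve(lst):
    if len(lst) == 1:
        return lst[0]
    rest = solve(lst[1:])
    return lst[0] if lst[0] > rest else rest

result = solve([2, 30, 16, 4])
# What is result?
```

Recursive max over [2, 30, 16, 4] = 30

Answer: 30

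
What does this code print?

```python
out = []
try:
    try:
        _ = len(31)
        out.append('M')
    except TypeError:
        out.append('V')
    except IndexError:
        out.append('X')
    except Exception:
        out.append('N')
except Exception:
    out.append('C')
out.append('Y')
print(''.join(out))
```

Execution trace: 'V' (inner except TypeError) → 'Y' (after the try/except). Output: VY

Answer: VY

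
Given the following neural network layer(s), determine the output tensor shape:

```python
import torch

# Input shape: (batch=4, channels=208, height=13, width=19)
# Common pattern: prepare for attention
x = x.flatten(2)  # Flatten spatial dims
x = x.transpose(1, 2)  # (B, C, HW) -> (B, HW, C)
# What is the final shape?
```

Input: (4, 208, 13, 19) -> after flatten(2): (4, 208, 247) -> Output: (4, 247, 208)

Answer: (4, 247, 208)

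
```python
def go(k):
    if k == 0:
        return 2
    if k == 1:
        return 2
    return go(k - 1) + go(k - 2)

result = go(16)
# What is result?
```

Build up from base cases: go(0)=2, go(1)=2, go(2)=4, go(3)=6, go(4)=10, go(5)=16, go(6)=26, ..., go(16)=3194

Answer: 3194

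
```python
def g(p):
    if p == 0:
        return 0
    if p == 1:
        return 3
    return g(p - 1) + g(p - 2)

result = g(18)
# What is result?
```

Build up from base cases: g(0)=0, g(1)=3, g(2)=3, g(3)=6, g(4)=9, g(5)=15, g(6)=24, ..., g(18)=7752

Answer: 7752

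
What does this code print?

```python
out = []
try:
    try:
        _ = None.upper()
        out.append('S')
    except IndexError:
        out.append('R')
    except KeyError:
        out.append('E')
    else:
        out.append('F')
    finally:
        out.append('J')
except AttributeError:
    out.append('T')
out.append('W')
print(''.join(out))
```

Execution trace: 'J' (finally) → 'T' (outer except AttributeError) → 'W' (after the try/except). Output: JTW

Answer: JTW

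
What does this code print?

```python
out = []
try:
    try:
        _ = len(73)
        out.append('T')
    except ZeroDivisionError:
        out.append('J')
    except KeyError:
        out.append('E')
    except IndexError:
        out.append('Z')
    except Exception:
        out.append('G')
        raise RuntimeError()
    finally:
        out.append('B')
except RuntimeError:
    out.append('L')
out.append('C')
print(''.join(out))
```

Execution trace: 'G' (inner except Exception) → 'B' (inner finally) → 'L' (outer except RuntimeError) → 'C' (after the try/except). Output: GBLC

Answer: GBLC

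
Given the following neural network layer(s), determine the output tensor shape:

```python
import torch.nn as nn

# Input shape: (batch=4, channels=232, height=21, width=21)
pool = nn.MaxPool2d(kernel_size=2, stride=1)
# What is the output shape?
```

Input: (4, 232, 21, 21) -> Output: (4, 232, 20, 20)

Answer: (4, 232, 20, 20)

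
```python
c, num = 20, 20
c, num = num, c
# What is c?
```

Trace:
`c, num = 20, 20` → c = 20; num = 20
`c, num = num, c` → c = 20; num = 20
So c = 20

Answer: 20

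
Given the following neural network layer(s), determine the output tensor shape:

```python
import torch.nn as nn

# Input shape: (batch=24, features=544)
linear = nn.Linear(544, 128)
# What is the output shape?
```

Input: (24, 544) -> Output: (24, 128)

Answer: (24, 128)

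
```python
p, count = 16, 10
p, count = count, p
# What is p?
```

Trace:
`p, count = 16, 10` → p = 16; count = 10
`p, count = count, p` → p = 10; count = 16
So p = 10

Answer: 10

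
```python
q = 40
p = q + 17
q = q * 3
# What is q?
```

Trace:
`q = 40` → q = 40
`p = q + 17` → p = 57
`q = q * 3` → q = 120
So q = 120

Answer: 120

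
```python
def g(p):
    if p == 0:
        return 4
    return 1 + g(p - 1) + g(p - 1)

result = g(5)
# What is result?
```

g(p) = 1 + 2·g(p-1), g(0)=4. Closed form: (4+1)·2^5 - 1 = 159.

Answer: 159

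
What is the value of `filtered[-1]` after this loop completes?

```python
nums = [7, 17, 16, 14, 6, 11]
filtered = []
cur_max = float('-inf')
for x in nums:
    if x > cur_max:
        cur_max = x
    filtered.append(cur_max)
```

Running max ends at 17
`filtered` takes the values: [] → [7] → [7, 17] → [7, 17, 17] → [7, 17, 17, 17] → [7, 17, 17, 17, 17] → [7, 17, 17, 17, 17, 17]
So `filtered[-1]` = 17

Answer: 17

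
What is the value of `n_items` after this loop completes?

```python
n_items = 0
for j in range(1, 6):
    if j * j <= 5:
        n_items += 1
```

Count numbers where j² ≤ 5
`n_items` takes the values: 0 → 1 → 2

Answer: 2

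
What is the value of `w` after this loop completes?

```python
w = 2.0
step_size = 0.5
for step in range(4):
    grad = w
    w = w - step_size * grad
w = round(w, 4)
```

Gradient descent: w = 2.0 * (1 - 0.5)^4
`w` takes the values: 2.0 → 1.0 → 0.5 → 0.25 → 0.125

Answer: 0.125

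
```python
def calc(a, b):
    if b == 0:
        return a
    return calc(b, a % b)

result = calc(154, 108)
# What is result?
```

calc(154, 108) -> calc(108, 46) -> calc(46, 16) -> calc(16, 14) -> calc(14, 2) -> calc(2, 0) -> 2

Answer: 2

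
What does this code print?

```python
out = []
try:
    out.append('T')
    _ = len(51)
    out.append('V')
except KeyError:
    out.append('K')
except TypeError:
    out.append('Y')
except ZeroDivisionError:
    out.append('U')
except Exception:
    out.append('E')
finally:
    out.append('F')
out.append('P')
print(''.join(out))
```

Execution trace: 'T' (try body) → 'Y' (except TypeError) → 'F' (finally) → 'P' (after the try/except). Output: TYFP

Answer: TYFP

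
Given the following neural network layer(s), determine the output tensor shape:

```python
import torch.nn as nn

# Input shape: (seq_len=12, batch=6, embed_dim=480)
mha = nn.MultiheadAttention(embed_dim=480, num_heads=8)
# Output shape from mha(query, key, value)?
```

Input: (12, 6, 480) -> Output: (12, 6, 480)

Answer: (12, 6, 480)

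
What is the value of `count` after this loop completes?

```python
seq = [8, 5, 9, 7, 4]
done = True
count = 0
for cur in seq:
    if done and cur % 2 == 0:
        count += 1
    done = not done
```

Count even values at even positions
`count` takes the values: 0 → 1 → 2

Answer: 2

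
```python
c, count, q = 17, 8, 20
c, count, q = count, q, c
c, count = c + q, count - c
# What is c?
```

Trace:
`c, count, q = 17, 8, 20` → c = 17; count = 8; q = 20
`c, count, q = count, q, c` → c = 8; count = 20; q = 17
`c, count = c + q, count - c` → c = 25; count = 12
So c = 25

Answer: 25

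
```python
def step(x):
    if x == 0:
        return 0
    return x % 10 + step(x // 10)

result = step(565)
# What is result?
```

Sum of digits of 565: 5 + 6 + 5 = 16

Answer: 16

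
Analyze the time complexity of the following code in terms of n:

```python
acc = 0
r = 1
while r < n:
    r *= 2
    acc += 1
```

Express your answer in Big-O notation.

Each loop level contributes: log n. Multiplying the contributions gives O(log n).

Answer: O(log n)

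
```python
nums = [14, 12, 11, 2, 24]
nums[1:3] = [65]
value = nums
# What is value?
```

Trace:
`nums = [14, 12, 11, 2, 24]` → nums = [14, 12, 11, 2, 24]
`nums[1:3] = [65]` → nums = [14, 65, 2, 24]
`value = nums` → value = [14, 65, 2, 24]
So value = [14, 65, 2, 24]

Answer: [14, 65, 2, 24]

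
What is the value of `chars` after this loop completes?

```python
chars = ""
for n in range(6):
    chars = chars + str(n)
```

Concatenate digits 0 to 5
`chars` takes the values: "" → "0" → "01" → "012" → "0123" → "01234" → "012345"

Answer: "012345"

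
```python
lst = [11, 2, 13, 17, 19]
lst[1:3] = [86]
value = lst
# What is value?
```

Trace:
`lst = [11, 2, 13, 17, 19]` → lst = [11, 2, 13, 17, 19]
`lst[1:3] = [86]` → lst = [11, 86, 17, 19]
`value = lst` → value = [11, 86, 17, 19]
So value = [11, 86, 17, 19]

Answer: [11, 86, 17, 19]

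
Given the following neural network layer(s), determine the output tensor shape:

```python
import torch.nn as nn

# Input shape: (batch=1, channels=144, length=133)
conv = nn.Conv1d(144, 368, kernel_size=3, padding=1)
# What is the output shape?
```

Input: (1, 144, 133) -> Output: (1, 368, 133)

Answer: (1, 368, 133)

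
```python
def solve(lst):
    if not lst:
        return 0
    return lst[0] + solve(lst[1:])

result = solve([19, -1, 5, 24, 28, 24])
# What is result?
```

19 + (-1) + 5 + 24 + 28 + 24 + 0 = 99

Answer: 99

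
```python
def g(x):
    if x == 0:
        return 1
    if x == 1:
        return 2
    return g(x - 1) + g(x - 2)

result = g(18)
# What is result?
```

Build up from base cases: g(0)=1, g(1)=2, g(2)=3, g(3)=5, g(4)=8, g(5)=13, g(6)=21, ..., g(18)=6765

Answer: 6765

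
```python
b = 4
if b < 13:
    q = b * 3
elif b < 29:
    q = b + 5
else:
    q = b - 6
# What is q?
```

Trace:
`b = 4` → b = 4
`if b < 13: ...` → b < 13 is True → q = 12
So q = 12

Answer: 12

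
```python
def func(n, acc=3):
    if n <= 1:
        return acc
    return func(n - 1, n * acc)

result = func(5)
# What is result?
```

Accumulator trace (n, acc): (5, 3) -> (4, 15) -> (3, 60) -> (2, 180) -> (1, 360) -> return 360

Answer: 360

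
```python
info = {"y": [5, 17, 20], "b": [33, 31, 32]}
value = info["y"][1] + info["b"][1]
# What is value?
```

Trace:
`info = {"y": [5, 17, 20], "b": [33, 31, 32]}` → info = {'y': [5, 17, 20], 'b': [33, 31, 32]}
`value = info["y"][1] + info["b"][1]` → value = 48
So value = 48

Answer: 48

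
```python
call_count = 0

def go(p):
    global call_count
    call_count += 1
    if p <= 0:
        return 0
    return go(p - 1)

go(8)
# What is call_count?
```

Linear recursion stepping by 1: 9 calls from p=8 down to ≤0.

Answer: 9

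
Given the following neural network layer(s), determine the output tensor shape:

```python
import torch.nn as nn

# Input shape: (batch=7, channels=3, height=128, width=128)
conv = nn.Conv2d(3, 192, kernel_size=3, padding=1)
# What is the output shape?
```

Input: (7, 3, 128, 128) -> Output: (7, 192, 128, 128)

Answer: (7, 192, 128, 128)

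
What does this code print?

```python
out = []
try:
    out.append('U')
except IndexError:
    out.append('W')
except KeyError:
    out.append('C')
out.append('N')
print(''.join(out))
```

Execution trace: 'U' (try body, no exception) → 'N' (after the try/except). Output: UN

Answer: UN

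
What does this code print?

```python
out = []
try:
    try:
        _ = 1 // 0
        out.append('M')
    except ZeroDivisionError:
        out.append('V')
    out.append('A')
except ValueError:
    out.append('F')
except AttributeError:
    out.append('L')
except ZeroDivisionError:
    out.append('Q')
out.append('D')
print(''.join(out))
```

Execution trace: 'V' (inner except ZeroDivisionError) → 'A' (try body, no exception) → 'D' (after the try/except). Output: VAD

Answer: VAD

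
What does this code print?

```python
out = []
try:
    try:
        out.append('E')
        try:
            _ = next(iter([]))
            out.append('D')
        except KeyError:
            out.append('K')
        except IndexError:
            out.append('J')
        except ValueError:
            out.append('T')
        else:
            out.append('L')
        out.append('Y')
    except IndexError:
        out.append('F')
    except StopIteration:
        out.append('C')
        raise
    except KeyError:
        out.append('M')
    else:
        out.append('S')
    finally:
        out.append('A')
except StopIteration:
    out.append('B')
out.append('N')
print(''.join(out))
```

Execution trace: 'E' (try body) → 'C' (except StopIteration) → 'A' (finally) → 'B' (outer except StopIteration) → 'N' (after the try/except). Output: ECABN

Answer: ECABN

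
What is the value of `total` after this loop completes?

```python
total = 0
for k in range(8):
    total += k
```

Sum of 0 to 7 = 28
`total` takes the values: 0 → 1 → 3 → 6 → 10 → 15 → 21 → 28

Answer: 28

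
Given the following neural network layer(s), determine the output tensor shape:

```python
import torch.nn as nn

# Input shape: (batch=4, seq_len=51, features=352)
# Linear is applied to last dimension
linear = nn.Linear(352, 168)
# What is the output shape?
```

Input: (4, 51, 352) -> Output: (4, 51, 168)

Answer: (4, 51, 168)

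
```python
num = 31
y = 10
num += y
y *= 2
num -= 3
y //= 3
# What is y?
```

Trace:
`num = 31` → num = 31
`y = 10` → y = 10
`num += y` → num = 41
`y *= 2` → y = 20
`num -= 3` → num = 38
`y //= 3` → y = 6
So y = 6

Answer: 6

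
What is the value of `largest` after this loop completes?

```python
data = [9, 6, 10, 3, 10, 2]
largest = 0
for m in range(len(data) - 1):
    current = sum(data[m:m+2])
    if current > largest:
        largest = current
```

Max sum of 2-element window in [9, 6, 10, 3, 10, 2]
`largest` takes the values: 0 → 15 → 16

Answer: 16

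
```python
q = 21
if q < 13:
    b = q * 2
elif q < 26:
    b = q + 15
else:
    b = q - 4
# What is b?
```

Trace:
`q = 21` → q = 21
`if q < 13: ...` → q < 13 is False, q < 26 is True → b = 36
So b = 36

Answer: 36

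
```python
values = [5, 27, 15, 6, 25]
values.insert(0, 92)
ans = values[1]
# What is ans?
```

Trace:
`values = [5, 27, 15, 6, 25]` → values = [5, 27, 15, 6, 25]
`values.insert(0, 92)` → values = [92, 5, 27, 15, 6, 25]
`ans = values[1]` → ans = 5
So ans = 5

Answer: 5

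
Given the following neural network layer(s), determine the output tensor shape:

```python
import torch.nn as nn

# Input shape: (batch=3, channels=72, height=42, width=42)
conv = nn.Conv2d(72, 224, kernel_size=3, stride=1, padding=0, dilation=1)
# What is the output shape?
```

Input: (3, 72, 42, 42) -> Output: (3, 224, 40, 40)

Answer: (3, 224, 40, 40)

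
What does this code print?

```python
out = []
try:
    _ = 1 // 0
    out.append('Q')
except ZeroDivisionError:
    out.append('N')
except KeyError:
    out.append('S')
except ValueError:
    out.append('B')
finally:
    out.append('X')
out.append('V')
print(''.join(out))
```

Execution trace: 'N' (except ZeroDivisionError) → 'X' (finally) → 'V' (after the try/except). Output: NXV

Answer: NXV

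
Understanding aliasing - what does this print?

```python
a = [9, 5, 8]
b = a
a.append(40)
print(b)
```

Key concept: basic list aliasing.
Step by step:
`a = [9, 5, 8]` → a = [9, 5, 8]
`b = a` → b = [9, 5, 8] (same object as a)
`a.append(40)` → a = [9, 5, 8, 40] (same object as b); b = [9, 5, 8, 40] (same object as a)
`print(b)` → prints [9, 5, 8, 40]

Answer: [9, 5, 8, 40]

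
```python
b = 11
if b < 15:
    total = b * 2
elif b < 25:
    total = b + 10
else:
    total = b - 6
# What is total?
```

Trace:
`b = 11` → b = 11
`if b < 15: ...` → b < 15 is True → total = 22
So total = 22

Answer: 22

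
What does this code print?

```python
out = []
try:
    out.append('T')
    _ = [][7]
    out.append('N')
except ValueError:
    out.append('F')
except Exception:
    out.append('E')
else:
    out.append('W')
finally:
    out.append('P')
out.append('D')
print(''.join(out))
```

Execution trace: 'T' (try body) → 'E' (except Exception) → 'P' (finally) → 'D' (after the try/except). Output: TEPD

Answer: TEPD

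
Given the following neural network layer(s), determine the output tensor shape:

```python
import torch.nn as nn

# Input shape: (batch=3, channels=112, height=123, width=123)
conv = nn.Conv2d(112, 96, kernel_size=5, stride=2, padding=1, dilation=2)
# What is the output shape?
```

Input: (3, 112, 123, 123) -> Output: (3, 96, 59, 59)

Answer: (3, 96, 59, 59)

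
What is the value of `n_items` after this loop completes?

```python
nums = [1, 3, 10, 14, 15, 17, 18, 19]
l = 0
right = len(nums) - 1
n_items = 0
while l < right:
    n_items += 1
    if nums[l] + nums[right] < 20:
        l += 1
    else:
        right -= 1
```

Steps to find pair summing to 20
`n_items` takes the values: 0 → 1 → 2 → 3 → 4 → 5 → 6 → 7

Answer: 7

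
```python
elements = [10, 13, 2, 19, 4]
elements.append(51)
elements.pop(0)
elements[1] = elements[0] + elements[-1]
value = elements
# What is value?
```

Trace:
`elements = [10, 13, 2, 19, 4]` → elements = [10, 13, 2, 19, 4]
`elements.append(51)` → elements = [10, 13, 2, 19, 4, 51]
`elements.pop(0)` → elements = [13, 2, 19, 4, 51]
`elements[1] = elements[0] + elements[-1]` → elements = [13, 64, 19, 4, 51]
`value = elements` → value = [13, 64, 19, 4, 51]
So value = [13, 64, 19, 4, 51]

Answer: [13, 64, 19, 4, 51]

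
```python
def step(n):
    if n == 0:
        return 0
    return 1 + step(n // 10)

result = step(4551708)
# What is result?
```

Count of digits of 4551708: 7

Answer: 7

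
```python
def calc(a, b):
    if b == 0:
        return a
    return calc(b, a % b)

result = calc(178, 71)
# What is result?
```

calc(178, 71) -> calc(71, 36) -> calc(36, 35) -> calc(35, 1) -> calc(1, 0) -> 1

Answer: 1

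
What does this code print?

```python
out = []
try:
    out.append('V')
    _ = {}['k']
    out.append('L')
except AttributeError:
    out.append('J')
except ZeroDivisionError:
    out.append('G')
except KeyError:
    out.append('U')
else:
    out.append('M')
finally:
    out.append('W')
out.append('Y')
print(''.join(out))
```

Execution trace: 'V' (try body) → 'U' (except KeyError) → 'W' (finally) → 'Y' (after the try/except). Output: VUWY

Answer: VUWY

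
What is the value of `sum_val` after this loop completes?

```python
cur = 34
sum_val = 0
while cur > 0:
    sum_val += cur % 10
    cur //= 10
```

Sum digits of 34
`sum_val` takes the values: 0 → 4 → 7

Answer: 7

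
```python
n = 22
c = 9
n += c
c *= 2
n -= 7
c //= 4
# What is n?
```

Trace:
`n = 22` → n = 22
`c = 9` → c = 9
`n += c` → n = 31
`c *= 2` → c = 18
`n -= 7` → n = 24
`c //= 4` → c = 4
So n = 24

Answer: 24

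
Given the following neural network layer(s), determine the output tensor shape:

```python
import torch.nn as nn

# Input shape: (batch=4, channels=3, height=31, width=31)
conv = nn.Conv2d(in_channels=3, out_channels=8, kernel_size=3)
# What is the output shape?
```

Input: (4, 3, 31, 31) -> Output: (4, 8, 29, 29)

Answer: (4, 8, 29, 29)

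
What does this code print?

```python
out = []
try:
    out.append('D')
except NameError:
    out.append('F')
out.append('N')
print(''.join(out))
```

Execution trace: 'D' (try body, no exception) → 'N' (after the try/except). Output: DN

Answer: DN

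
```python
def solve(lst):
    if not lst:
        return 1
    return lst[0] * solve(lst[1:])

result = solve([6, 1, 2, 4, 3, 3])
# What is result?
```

Product over [6, 1, 2, 4, 3, 3] = 6 * 1 * 2 * 4 * 3 * 3 = 432

Answer: 432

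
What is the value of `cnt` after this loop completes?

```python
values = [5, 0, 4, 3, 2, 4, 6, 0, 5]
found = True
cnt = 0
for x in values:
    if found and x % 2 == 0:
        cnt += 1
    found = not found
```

Count even values at even positions
`cnt` takes the values: 0 → 1 → 2 → 3

Answer: 3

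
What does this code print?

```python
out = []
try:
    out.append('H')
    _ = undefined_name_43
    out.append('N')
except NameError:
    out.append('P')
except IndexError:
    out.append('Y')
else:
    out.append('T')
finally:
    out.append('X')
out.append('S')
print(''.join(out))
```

Execution trace: 'H' (try body) → 'P' (except NameError) → 'X' (finally) → 'S' (after the try/except). Output: HPXS

Answer: HPXS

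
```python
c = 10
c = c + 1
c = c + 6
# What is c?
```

Trace:
`c = 10` → c = 10
`c = c + 1` → c = 11
`c = c + 6` → c = 17
So c = 17

Answer: 17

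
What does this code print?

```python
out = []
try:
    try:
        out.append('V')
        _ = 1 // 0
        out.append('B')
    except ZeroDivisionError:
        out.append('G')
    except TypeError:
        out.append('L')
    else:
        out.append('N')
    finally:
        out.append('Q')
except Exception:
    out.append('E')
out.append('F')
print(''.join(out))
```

Execution trace: 'V' (inner try body) → 'G' (inner except ZeroDivisionError) → 'Q' (inner finally) → 'F' (after the try/except). Output: VGQF

Answer: VGQF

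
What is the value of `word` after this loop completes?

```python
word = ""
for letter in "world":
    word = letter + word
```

Reverse 'world'
`word` takes the values: "" → "w" → "ow" → "row" → "lrow" → "dlrow"

Answer: "dlrow"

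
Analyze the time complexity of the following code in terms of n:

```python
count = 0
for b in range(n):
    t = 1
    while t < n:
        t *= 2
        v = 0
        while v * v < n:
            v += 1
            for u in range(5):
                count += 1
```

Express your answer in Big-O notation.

Each loop level contributes: n × log n × √n × 1. Multiplying the contributions gives O(n√n log n).

Answer: O(n√n log n)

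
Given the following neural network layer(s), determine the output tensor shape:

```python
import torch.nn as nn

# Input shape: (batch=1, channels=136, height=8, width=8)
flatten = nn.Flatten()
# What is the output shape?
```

Input: (1, 136, 8, 8) -> Output: (1, 8704)

Answer: (1, 8704)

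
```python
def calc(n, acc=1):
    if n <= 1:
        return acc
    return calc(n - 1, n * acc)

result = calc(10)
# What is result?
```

Accumulator trace (n, acc): (10, 1) -> (9, 10) -> (8, 90) -> (7, 720) -> (6, 5040) -> (5, 30240) -> (4, 151200) -> (3, 604800) -> (2, 1814400) -> (1, 3628800) -> return 3628800

Answer: 3628800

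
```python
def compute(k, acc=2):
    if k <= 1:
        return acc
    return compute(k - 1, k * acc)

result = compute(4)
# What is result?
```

Accumulator trace (n, acc): (4, 2) -> (3, 8) -> (2, 24) -> (1, 48) -> return 48

Answer: 48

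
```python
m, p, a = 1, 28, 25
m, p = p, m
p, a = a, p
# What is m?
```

Trace:
`m, p, a = 1, 28, 25` → m = 1; p = 28; a = 25
`m, p = p, m` → m = 28; p = 1
`p, a = a, p` → p = 25; a = 1
So m = 28

Answer: 28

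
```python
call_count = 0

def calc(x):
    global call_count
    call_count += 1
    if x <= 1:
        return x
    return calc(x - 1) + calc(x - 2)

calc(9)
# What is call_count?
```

Calls(x) = 1 + Calls(x-1) + Calls(x-2); Calls(0)=Calls(1)=1. For x=9 this gives 109.

Answer: 109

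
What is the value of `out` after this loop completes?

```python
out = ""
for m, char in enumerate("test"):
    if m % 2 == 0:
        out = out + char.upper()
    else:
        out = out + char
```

Uppercase even positions in 'test'
`out` takes the values: "" → "T" → "Te" → "TeS" → "TeSt"

Answer: "TeSt"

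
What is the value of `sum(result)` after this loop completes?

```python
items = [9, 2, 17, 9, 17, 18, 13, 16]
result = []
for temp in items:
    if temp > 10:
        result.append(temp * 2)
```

Sum of doubled values > 10
`result` takes the values: [] → [34] → [34, 34] → [34, 34, 36] → [34, 34, 36, 26] → [34, 34, 36, 26, 32]
So `sum(result)` = 162

Answer: 162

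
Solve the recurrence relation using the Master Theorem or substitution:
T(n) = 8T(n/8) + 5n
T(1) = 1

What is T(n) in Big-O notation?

By Master Theorem: a=8, b=8, f(n)=5n. Since log_8(8) = 1 and f(n) = Θ(n^1), Case 2 applies. T(n) = O(n log n).

Answer: O(n log n)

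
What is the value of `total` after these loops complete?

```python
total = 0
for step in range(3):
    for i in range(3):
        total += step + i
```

Sum of all step+i for step,i in 3x3
`total` takes the values: 0 → 1 → 3 → 4 → 6 → 9 → 11 → 14 → 18

Answer: 18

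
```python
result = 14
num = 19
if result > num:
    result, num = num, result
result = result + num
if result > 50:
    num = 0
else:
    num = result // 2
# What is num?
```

Trace:
`result = 14` → result = 14
`num = 19` → num = 19
`if result > num: ...` → result > num is False → no variable changes
`result = result + num` → result = 33
`if result > 50: ...` → result > 50 is False, take else branch → num = 16
So num = 16

Answer: 16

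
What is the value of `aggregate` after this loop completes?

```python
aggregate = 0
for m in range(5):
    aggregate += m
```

Sum of 0 to 4 = 10
`aggregate` takes the values: 0 → 1 → 3 → 6 → 10

Answer: 10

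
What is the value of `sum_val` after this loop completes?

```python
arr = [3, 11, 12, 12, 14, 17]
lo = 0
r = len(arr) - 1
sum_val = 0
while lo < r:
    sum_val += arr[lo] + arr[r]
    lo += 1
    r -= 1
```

Sum of pairs from ends
`sum_val` takes the values: 0 → 20 → 45 → 69

Answer: 69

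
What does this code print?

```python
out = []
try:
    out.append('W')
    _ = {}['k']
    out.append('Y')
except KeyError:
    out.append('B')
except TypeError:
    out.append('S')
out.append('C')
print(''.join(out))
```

Execution trace: 'W' (try body) → 'B' (except KeyError) → 'C' (after the try/except). Output: WBC

Answer: WBC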